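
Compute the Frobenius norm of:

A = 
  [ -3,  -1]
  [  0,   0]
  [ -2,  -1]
||A||_F = 3.873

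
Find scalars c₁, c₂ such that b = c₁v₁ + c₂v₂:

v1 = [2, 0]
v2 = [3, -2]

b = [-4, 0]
c1 = -2, c2 = 0

b = -2·v1 + 0·v2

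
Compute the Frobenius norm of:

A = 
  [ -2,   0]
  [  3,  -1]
||A||_F = 3.742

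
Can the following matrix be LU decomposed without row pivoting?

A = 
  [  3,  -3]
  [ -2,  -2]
Yes.
A[1,1] = 3 ≠ 0, so Gaussian elimination proceeds without a row swap: multiplier ℓ₂₁ = (-2)/(3) = -2/3, and U[2,2] = -2 - (-2/3)(-3) = -4.
L = 
  [   1,    0]
  [-2/3,    1]
U = 
  [  3,  -3]
  [  0,  -4]
Check row 2 of LU: [(-2/3)(3), (-2/3)(-3) + (-4)] = [-2, -2] = row 2 of A ✓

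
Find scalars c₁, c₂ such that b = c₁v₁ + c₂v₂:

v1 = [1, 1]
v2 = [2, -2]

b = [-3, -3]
c1 = -3, c2 = 0

b = -3·v1 + 0·v2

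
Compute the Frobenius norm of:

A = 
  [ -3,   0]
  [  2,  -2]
||A||_F = 4.123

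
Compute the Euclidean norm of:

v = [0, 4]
4

||v||₂ = √((0)² + (4)²) = √16 = 4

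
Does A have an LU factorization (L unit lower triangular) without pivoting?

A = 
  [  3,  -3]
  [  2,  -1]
Yes.
A[1,1] = 3 ≠ 0, so Gaussian elimination proceeds without a row swap: multiplier ℓ₂₁ = (2)/(3) = 2/3, and U[2,2] = -1 - (2/3)(-3) = 1.
L = 
  [  1,   0]
  [2/3,   1]
U = 
  [  3,  -3]
  [  0,   1]
Check row 2 of LU: [(2/3)(3), (2/3)(-3) + 1] = [2, -1] = row 2 of A ✓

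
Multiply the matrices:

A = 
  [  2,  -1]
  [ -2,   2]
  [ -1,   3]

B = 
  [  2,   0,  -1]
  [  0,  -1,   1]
AB = 
  [  4,   1,  -3]
  [ -4,  -2,   4]
  [ -2,  -3,   4]

A is 3×2 and B is 2×3, so AB is 3×3. Each entry is (row of A)·(column of B):
AB[1,1] = (2)(2) + (-1)(0) = 4
AB[1,2] = (2)(0) + (-1)(-1) = 1
AB[1,3] = (2)(-1) + (-1)(1) = -3
AB[2,1] = (-2)(2) + (2)(0) = -4
AB[2,2] = (-2)(0) + (2)(-1) = -2
AB[2,3] = (-2)(-1) + (2)(1) = 4
AB[3,1] = (-1)(2) + (3)(0) = -2
AB[3,2] = (-1)(0) + (3)(-1) = -3
AB[3,3] = (-1)(-1) + (3)(1) = 4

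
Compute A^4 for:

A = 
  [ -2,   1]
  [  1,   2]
A² = A·A:
A²[1,1] = (-2)(-2) + (1)(1) = 5
A²[1,2] = (-2)(1) + (1)(2) = 0
A²[2,1] = (1)(-2) + (2)(1) = 0
A²[2,2] = (1)(1) + (2)(2) = 5
A² = 
  [  5,   0]
  [  0,   5]

A^3 = A^2·A:
A^3[1,1] = (5)(-2) + (0)(1) = -10
A^3[1,2] = (5)(1) + (0)(2) = 5
A^3[2,1] = (0)(-2) + (5)(1) = 5
A^3[2,2] = (0)(1) + (5)(2) = 10
A^3 = 
  [-10,   5]
  [  5,  10]

A^4 = A^3·A:
A^4[1,1] = (-10)(-2) + (5)(1) = 25
A^4[1,2] = (-10)(1) + (5)(2) = 0
A^4[2,1] = (5)(-2) + (10)(1) = 0
A^4[2,2] = (5)(1) + (10)(2) = 25
A^4 = 
  [ 25,   0]
  [  0,  25]

Therefore
A^4 = 
  [ 25,   0]
  [  0,  25]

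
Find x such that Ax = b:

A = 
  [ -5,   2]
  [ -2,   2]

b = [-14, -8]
Row reduce the augmented matrix [A|b]:
R2 → R2 - (2/5)·R1
REF = 
  [   -5,     2,   -14]
  [    0,   6/5, -12/5]

Back-substitution:
x₂ = (-12/5) / (6/5) = -2
x₁ = (-14 - (2)(-2)) / (-5) = 2

x = [2, -2]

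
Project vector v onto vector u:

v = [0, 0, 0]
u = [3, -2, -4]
proj_u(v) = [0, 0, 0]

v·u = (0)(3) + (0)(-2) + (0)(-4) = 0
u·u = (3)² + (-2)² + (-4)² = 29
proj_u(v) = (v·u / u·u) × u = (0/29) × u = (0) × u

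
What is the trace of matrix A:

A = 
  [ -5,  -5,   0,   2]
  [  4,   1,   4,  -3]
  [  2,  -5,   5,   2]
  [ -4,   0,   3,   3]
4

tr(A) = -5 + 1 + 5 + 3 = 4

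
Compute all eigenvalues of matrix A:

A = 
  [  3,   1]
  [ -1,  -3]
tr(A) = 0, det(A) = -8
Characteristic polynomial: λ² - tr(A)λ + det(A) = λ² - 8
λ² - 8 = 0  ⇒  λ = (0 ± √((0)² - 4·(-8)))/2 = (0 ± √(32))/2
  = 2√2,  -2√2

λ = 2√2, -2√2  (≈ 2.828, -2.828)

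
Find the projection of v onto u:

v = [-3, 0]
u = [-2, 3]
v·u = (-3)(-2) + (0)(3) = 6
u·u = (-2)² + (3)² = 13
proj_u(v) = (v·u / u·u) × u = (6/13) × u

proj_u(v) = [-12/13, 18/13]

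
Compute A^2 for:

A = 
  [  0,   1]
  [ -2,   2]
A² = A·A:
A²[1,1] = (0)(0) + (1)(-2) = -2
A²[1,2] = (0)(1) + (1)(2) = 2
A²[2,1] = (-2)(0) + (2)(-2) = -4
A²[2,2] = (-2)(1) + (2)(2) = 2
A² = 
  [ -2,   2]
  [ -4,   2]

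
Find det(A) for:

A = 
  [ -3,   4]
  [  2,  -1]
For a 2×2 matrix, det = ad - bc = (-3)(-1) - (4)(2) = -5

det(A) = -5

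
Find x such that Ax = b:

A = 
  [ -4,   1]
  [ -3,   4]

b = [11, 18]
x = [-2, 3]

Row reduce the augmented matrix [A|b]:
R2 → R2 - (3/4)·R1
REF = 
  [  -4,    1,   11]
  [   0, 13/4, 39/4]

Back-substitution:
x₂ = (39/4) / (13/4) = 3
x₁ = (11 - (1)(3)) / (-4) = -2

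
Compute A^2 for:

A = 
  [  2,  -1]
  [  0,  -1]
A² = A·A:
A²[1,1] = (2)(2) + (-1)(0) = 4
A²[1,2] = (2)(-1) + (-1)(-1) = -1
A²[2,1] = (0)(2) + (-1)(0) = 0
A²[2,2] = (0)(-1) + (-1)(-1) = 1
A² = 
  [  4,  -1]
  [  0,   1]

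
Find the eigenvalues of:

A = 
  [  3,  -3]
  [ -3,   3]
tr(A) = 6, det(A) = 0
Characteristic polynomial: λ² - tr(A)λ + det(A) = λ² - 6λ
λ² - 6λ = λ(λ - 6)

λ = 6, 0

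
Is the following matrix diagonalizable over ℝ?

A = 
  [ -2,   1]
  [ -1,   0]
No

tr(A) = -2, det(A) = 1
Characteristic polynomial: λ² - tr(A)λ + det(A) = λ² + 2λ + 1
λ² + 2λ + 1 = (λ + 1)²
Eigenvalues: -1, -1
λ=-1: alg. mult. = 2, geom. mult. = 2 - rank(A - (-1)I) = 2 - 1 = 1
Sum of geometric multiplicities = 1 < n = 2, so there aren't enough independent eigenvectors.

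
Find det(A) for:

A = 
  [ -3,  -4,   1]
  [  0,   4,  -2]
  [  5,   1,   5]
-46

Cofactor expansion along row 1:
det(A) = (-3)·((4)(5) - (-2)(1)) - (-4)·((0)(5) - (-2)(5)) + (1)·((0)(1) - (4)(5))
  = (-3)(22) - (-4)(10) + (1)(-20)
  = -46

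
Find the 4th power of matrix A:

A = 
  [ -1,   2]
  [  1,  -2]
A² = A·A:
A²[1,1] = (-1)(-1) + (2)(1) = 3
A²[1,2] = (-1)(2) + (2)(-2) = -6
A²[2,1] = (1)(-1) + (-2)(1) = -3
A²[2,2] = (1)(2) + (-2)(-2) = 6
A² = 
  [  3,  -6]
  [ -3,   6]

A^3 = A^2·A:
A^3[1,1] = (3)(-1) + (-6)(1) = -9
A^3[1,2] = (3)(2) + (-6)(-2) = 18
A^3[2,1] = (-3)(-1) + (6)(1) = 9
A^3[2,2] = (-3)(2) + (6)(-2) = -18
A^3 = 
  [ -9,  18]
  [  9, -18]

A^4 = A^3·A:
A^4[1,1] = (-9)(-1) + (18)(1) = 27
A^4[1,2] = (-9)(2) + (18)(-2) = -54
A^4[2,1] = (9)(-1) + (-18)(1) = -27
A^4[2,2] = (9)(2) + (-18)(-2) = 54
A^4 = 
  [ 27, -54]
  [-27,  54]

Therefore
A^4 = 
  [ 27, -54]
  [-27,  54]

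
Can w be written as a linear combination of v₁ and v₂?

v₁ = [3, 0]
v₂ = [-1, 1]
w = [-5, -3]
Yes

Form the augmented matrix and row-reduce:
[v₁|v₂|w] = 
  [  3,  -1,  -5]
  [  0,   1,  -3]
(already in echelon form — no row operations needed)

No row of the form [0 0 | nonzero], so the system is consistent. Back-substitution gives c₁ = -8/3, c₂ = -3: w = (-8/3)·v₁ + (-3)·v₂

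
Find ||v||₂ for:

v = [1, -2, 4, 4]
6.083

||v||₂ = √((1)² + (-2)² + (4)² + (4)²) = √37 = 6.083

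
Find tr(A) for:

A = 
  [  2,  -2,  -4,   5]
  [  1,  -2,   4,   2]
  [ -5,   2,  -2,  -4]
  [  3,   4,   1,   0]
-2

tr(A) = 2 + -2 + -2 + 0 = -2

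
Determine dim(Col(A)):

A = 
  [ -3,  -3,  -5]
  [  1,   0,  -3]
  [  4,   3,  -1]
Row reduce:
R2 → R2 + (1/3)·R1
R3 → R3 + (4/3)·R1
R3 → R3 - (1)·R2
REF = 
  [   -3,    -3,    -5]
  [    0,    -1, -14/3]
  [    0,     0,    -3]
Pivot columns: 1, 2, 3 → 3 pivots.
dim(Col(A)) = number of pivot columns = 3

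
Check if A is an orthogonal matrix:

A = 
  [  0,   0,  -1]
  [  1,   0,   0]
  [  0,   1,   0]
Yes

AᵀA = 
  [  1,   0,   0]
  [  0,   1,   0]
  [  0,   0,   1]
= I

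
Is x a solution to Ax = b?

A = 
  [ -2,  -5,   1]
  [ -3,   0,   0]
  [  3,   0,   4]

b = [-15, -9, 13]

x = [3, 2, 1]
Yes

Ax = [-15, -9, 13] = b ✓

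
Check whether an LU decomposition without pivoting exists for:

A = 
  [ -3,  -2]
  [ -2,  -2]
Yes.
A[1,1] = -3 ≠ 0, so Gaussian elimination proceeds without a row swap: multiplier ℓ₂₁ = (-2)/(-3) = 2/3, and U[2,2] = -2 - (2/3)(-2) = -2/3.
L = 
  [  1,   0]
  [2/3,   1]
U = 
  [  -3,   -2]
  [   0, -2/3]
Check row 2 of LU: [(2/3)(-3), (2/3)(-2) + (-2/3)] = [-2, -2] = row 2 of A ✓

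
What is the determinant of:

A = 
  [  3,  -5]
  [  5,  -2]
19

For a 2×2 matrix, det = ad - bc = (3)(-2) - (-5)(5) = 19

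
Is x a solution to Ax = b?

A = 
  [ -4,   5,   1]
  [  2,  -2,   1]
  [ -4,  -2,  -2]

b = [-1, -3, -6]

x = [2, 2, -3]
Yes

Ax = [-1, -3, -6] = b ✓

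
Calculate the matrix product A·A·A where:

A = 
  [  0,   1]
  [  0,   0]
A^3 = 
  [  0,   0]
  [  0,   0]

A² = A·A:
A²[1,1] = (0)(0) + (1)(0) = 0
A²[1,2] = (0)(1) + (1)(0) = 0
A²[2,1] = (0)(0) + (0)(0) = 0
A²[2,2] = (0)(1) + (0)(0) = 0
A² = 
  [  0,   0]
  [  0,   0]

A^3 = A^2·A:
A^3[1,1] = (0)(0) + (0)(0) = 0
A^3[1,2] = (0)(1) + (0)(0) = 0
A^3[2,1] = (0)(0) + (0)(0) = 0
A^3[2,2] = (0)(1) + (0)(0) = 0
A^3 = 
  [  0,   0]
  [  0,   0]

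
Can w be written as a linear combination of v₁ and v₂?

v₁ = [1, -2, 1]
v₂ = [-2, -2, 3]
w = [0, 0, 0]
Yes

Form the augmented matrix and row-reduce:
[v₁|v₂|w] = 
  [  1,  -2,   0]
  [ -2,  -2,   0]
  [  1,   3,   0]
R2 → R2 + (2)·R1
R3 → R3 - (1)·R1
R3 → R3 + (5/6)·R2
REF = 
  [  1,  -2,   0]
  [  0,  -6,   0]
  [  0,   0,   0]

No row of the form [0 0 | nonzero], so the system is consistent. Back-substitution gives c₁ = 0, c₂ = 0: w = (0)·v₁ + (0)·v₂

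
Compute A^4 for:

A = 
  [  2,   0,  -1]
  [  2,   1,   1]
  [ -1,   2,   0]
A² = A·A:
A²[1,1] = (2)(2) + (0)(2) + (-1)(-1) = 5
A²[1,2] = (2)(0) + (0)(1) + (-1)(2) = -2
A²[1,3] = (2)(-1) + (0)(1) + (-1)(0) = -2
A²[2,1] = (2)(2) + (1)(2) + (1)(-1) = 5
A²[2,2] = (2)(0) + (1)(1) + (1)(2) = 3
A²[2,3] = (2)(-1) + (1)(1) + (1)(0) = -1
A²[3,1] = (-1)(2) + (2)(2) + (0)(-1) = 2
A²[3,2] = (-1)(0) + (2)(1) + (0)(2) = 2
A²[3,3] = (-1)(-1) + (2)(1) + (0)(0) = 3
A² = 
  [  5,  -2,  -2]
  [  5,   3,  -1]
  [  2,   2,   3]

A^3 = A^2·A:
A^3[1,1] = (5)(2) + (-2)(2) + (-2)(-1) = 8
A^3[1,2] = (5)(0) + (-2)(1) + (-2)(2) = -6
A^3[1,3] = (5)(-1) + (-2)(1) + (-2)(0) = -7
A^3[2,1] = (5)(2) + (3)(2) + (-1)(-1) = 17
A^3[2,2] = (5)(0) + (3)(1) + (-1)(2) = 1
A^3[2,3] = (5)(-1) + (3)(1) + (-1)(0) = -2
A^3[3,1] = (2)(2) + (2)(2) + (3)(-1) = 5
A^3[3,2] = (2)(0) + (2)(1) + (3)(2) = 8
A^3[3,3] = (2)(-1) + (2)(1) + (3)(0) = 0
A^3 = 
  [  8,  -6,  -7]
  [ 17,   1,  -2]
  [  5,   8,   0]

A^4 = A^3·A:
A^4[1,1] = (8)(2) + (-6)(2) + (-7)(-1) = 11
A^4[1,2] = (8)(0) + (-6)(1) + (-7)(2) = -20
A^4[1,3] = (8)(-1) + (-6)(1) + (-7)(0) = -14
A^4[2,1] = (17)(2) + (1)(2) + (-2)(-1) = 38
A^4[2,2] = (17)(0) + (1)(1) + (-2)(2) = -3
A^4[2,3] = (17)(-1) + (1)(1) + (-2)(0) = -16
A^4[3,1] = (5)(2) + (8)(2) + (0)(-1) = 26
A^4[3,2] = (5)(0) + (8)(1) + (0)(2) = 8
A^4[3,3] = (5)(-1) + (8)(1) + (0)(0) = 3
A^4 = 
  [ 11, -20, -14]
  [ 38,  -3, -16]
  [ 26,   8,   3]

Therefore
A^4 = 
  [ 11, -20, -14]
  [ 38,  -3, -16]
  [ 26,   8,   3]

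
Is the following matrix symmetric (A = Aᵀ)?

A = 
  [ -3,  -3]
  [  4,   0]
No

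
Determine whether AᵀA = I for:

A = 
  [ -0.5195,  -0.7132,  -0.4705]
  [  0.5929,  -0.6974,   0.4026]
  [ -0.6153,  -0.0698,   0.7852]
Yes

AᵀA = 
  [  1,   0,   0]
  [  0,   0.9999,   0]
  [  0,   0,   1]
≈ I (equal to I up to the 4-dp rounding of the entries)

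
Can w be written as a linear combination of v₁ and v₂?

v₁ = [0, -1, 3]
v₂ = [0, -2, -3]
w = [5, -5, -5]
No

Form the augmented matrix and row-reduce:
[v₁|v₂|w] = 
  [  0,   0,   5]
  [ -1,  -2,  -5]
  [  3,  -3,  -5]
Swap R1 ↔ R2
R3 → R3 + (3)·R1
Swap R2 ↔ R3
REF = 
  [ -1,  -2,  -5]
  [  0,  -9, -20]
  [  0,   0,   5]

Row 3 reads [0 0 | 5], i.e. 0 = 5, so the system is inconsistent and w ∉ span{v₁, v₂}.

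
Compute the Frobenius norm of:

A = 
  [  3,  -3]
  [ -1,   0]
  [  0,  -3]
||A||_F = 5.292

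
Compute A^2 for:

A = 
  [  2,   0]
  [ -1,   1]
A² = A·A:
A²[1,1] = (2)(2) + (0)(-1) = 4
A²[1,2] = (2)(0) + (0)(1) = 0
A²[2,1] = (-1)(2) + (1)(-1) = -3
A²[2,2] = (-1)(0) + (1)(1) = 1
A² = 
  [  4,   0]
  [ -3,   1]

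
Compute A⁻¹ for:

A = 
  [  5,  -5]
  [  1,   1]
det(A) = (5)(1) - (-5)(1) = 10
For a 2×2 matrix, A⁻¹ = (1/det(A)) · [[d, -b], [-c, a]]
    = (1/10) · [[1, 5], [-1, 5]]

A⁻¹ = 
  [ 1/10,   1/2]
  [-1/10,   1/2]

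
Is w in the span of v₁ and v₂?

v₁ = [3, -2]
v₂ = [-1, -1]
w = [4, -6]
Yes

Form the augmented matrix and row-reduce:
[v₁|v₂|w] = 
  [  3,  -1,   4]
  [ -2,  -1,  -6]
R2 → R2 + (2/3)·R1
REF = 
  [    3,    -1,     4]
  [    0,  -5/3, -10/3]

No row of the form [0 0 | nonzero], so the system is consistent. Back-substitution gives c₁ = 2, c₂ = 2: w = (2)·v₁ + (2)·v₂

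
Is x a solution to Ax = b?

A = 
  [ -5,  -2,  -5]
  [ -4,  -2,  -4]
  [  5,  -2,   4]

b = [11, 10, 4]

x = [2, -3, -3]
Yes

Ax = [11, 10, 4] = b ✓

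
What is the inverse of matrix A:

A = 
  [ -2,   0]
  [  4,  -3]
det(A) = (-2)(-3) - (0)(4) = 6
For a 2×2 matrix, A⁻¹ = (1/det(A)) · [[d, -b], [-c, a]]
    = (1/6) · [[-3, 0], [-4, -2]]

A⁻¹ = 
  [-1/2,    0]
  [-2/3, -1/3]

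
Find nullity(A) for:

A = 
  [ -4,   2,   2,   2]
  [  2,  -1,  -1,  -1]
nullity(A) = 3

Row reduce:
R2 → R2 + (1/2)·R1
REF = 
  [ -4,   2,   2,   2]
  [  0,   0,   0,   0]
Pivot columns: 1 → 1 pivot.
rank(A) = 1, so nullity(A) = 4 - 1 = 3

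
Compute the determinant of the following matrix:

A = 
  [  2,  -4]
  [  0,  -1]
For a 2×2 matrix, det = ad - bc = (2)(-1) - (-4)(0) = -2

det(A) = -2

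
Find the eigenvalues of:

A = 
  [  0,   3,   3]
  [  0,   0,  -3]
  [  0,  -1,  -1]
Characteristic polynomial: det(λI - A) = λ³ + λ² - 3λ
The constant term is 0, so λ = 0 is a root: p(λ) = λ(λ² + λ - 3)
λ² + λ - 3 = 0  ⇒  λ = (-1 ± √((1)² - 4·(-3)))/2 = (-1 ± √(13))/2
  = (-1 + √13)/2,  (-1 - √13)/2

λ = 0, (-1 + √13)/2, (-1 - √13)/2  (≈ 0, 1.303, -2.303)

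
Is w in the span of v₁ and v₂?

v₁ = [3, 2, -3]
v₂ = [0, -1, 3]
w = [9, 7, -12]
Yes

Form the augmented matrix and row-reduce:
[v₁|v₂|w] = 
  [  3,   0,   9]
  [  2,  -1,   7]
  [ -3,   3, -12]
R2 → R2 - (2/3)·R1
R3 → R3 + (1)·R1
R3 → R3 + (3)·R2
REF = 
  [  3,   0,   9]
  [  0,  -1,   1]
  [  0,   0,   0]

No row of the form [0 0 | nonzero], so the system is consistent. Back-substitution gives c₁ = 3, c₂ = -1: w = (3)·v₁ + (-1)·v₂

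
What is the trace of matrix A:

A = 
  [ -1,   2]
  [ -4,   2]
1

tr(A) = -1 + 2 = 1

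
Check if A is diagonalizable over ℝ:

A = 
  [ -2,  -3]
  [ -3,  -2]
Yes

tr(A) = -4, det(A) = -5
Characteristic polynomial: λ² - tr(A)λ + det(A) = λ² + 4λ - 5
λ² + 4λ - 5 = (λ + 5)(λ - 1)
Eigenvalues: 1, -5
λ=-5: alg. mult. = 1, geom. mult. = 2 - rank(A - (-5)I) = 2 - 1 = 1
λ=1: alg. mult. = 1, geom. mult. = 2 - rank(A - (1)I) = 2 - 1 = 1
Sum of geometric multiplicities equals n, so A has n independent eigenvectors.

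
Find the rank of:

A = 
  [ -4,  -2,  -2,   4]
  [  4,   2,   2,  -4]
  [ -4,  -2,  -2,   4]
rank(A) = 1

Row reduce:
R2 → R2 + (1)·R1
R3 → R3 - (1)·R1
REF = 
  [ -4,  -2,  -2,   4]
  [  0,   0,   0,   0]
  [  0,   0,   0,   0]
Pivot columns: 1 → 1 pivot.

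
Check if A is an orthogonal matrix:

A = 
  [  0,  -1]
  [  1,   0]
Yes

AᵀA = 
  [  1,   0]
  [  0,   1]
= I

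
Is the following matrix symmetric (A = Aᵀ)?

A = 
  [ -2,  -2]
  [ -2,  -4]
Yes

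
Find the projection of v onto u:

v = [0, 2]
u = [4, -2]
v·u = (0)(4) + (2)(-2) = -4
u·u = (4)² + (-2)² = 20
proj_u(v) = (v·u / u·u) × u = (-4/20) × u = (-1/5) × u

proj_u(v) = [-4/5, 2/5]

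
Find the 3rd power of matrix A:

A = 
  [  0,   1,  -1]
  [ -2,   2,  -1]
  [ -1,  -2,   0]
A^3 = 
  [ -7,   9,  -3]
  [ -8,   5,  -1]
  [  7, -12,   1]

A² = A·A:
A²[1,1] = (0)(0) + (1)(-2) + (-1)(-1) = -1
A²[1,2] = (0)(1) + (1)(2) + (-1)(-2) = 4
A²[1,3] = (0)(-1) + (1)(-1) + (-1)(0) = -1
A²[2,1] = (-2)(0) + (2)(-2) + (-1)(-1) = -3
A²[2,2] = (-2)(1) + (2)(2) + (-1)(-2) = 4
A²[2,3] = (-2)(-1) + (2)(-1) + (-1)(0) = 0
A²[3,1] = (-1)(0) + (-2)(-2) + (0)(-1) = 4
A²[3,2] = (-1)(1) + (-2)(2) + (0)(-2) = -5
A²[3,3] = (-1)(-1) + (-2)(-1) + (0)(0) = 3
A² = 
  [ -1,   4,  -1]
  [ -3,   4,   0]
  [  4,  -5,   3]

A^3 = A^2·A:
A^3[1,1] = (-1)(0) + (4)(-2) + (-1)(-1) = -7
A^3[1,2] = (-1)(1) + (4)(2) + (-1)(-2) = 9
A^3[1,3] = (-1)(-1) + (4)(-1) + (-1)(0) = -3
A^3[2,1] = (-3)(0) + (4)(-2) + (0)(-1) = -8
A^3[2,2] = (-3)(1) + (4)(2) + (0)(-2) = 5
A^3[2,3] = (-3)(-1) + (4)(-1) + (0)(0) = -1
A^3[3,1] = (4)(0) + (-5)(-2) + (3)(-1) = 7
A^3[3,2] = (4)(1) + (-5)(2) + (3)(-2) = -12
A^3[3,3] = (4)(-1) + (-5)(-1) + (3)(0) = 1
A^3 = 
  [ -7,   9,  -3]
  [ -8,   5,  -1]
  [  7, -12,   1]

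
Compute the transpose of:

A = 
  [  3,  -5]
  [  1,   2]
Aᵀ = 
  [  3,   1]
  [ -5,   2]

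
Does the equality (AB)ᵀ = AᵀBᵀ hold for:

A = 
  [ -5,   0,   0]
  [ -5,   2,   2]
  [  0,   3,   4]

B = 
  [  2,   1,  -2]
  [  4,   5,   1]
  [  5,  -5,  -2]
No

(AB)ᵀ = 
  [-10,   8,  32]
  [ -5,  -5,  -5]
  [ 10,   8,  -5]

AᵀBᵀ = 
  [-15, -45,   0]
  [ -4,  13, -16]
  [ -6,  14, -18]

The two matrices differ, so (AB)ᵀ ≠ AᵀBᵀ in general. The correct identity is (AB)ᵀ = BᵀAᵀ.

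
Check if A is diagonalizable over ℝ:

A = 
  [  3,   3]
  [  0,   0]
Yes

tr(A) = 3, det(A) = 0
Characteristic polynomial: λ² - tr(A)λ + det(A) = λ² - 3λ
λ² - 3λ = λ(λ - 3)
Eigenvalues: 3, 0
λ=0: alg. mult. = 1, geom. mult. = 2 - rank(A - (0)I) = 2 - 1 = 1
λ=3: alg. mult. = 1, geom. mult. = 2 - rank(A - (3)I) = 2 - 1 = 1
Sum of geometric multiplicities equals n, so A has n independent eigenvectors.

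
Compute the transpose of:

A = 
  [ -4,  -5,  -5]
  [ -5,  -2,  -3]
Aᵀ = 
  [ -4,  -5]
  [ -5,  -2]
  [ -5,  -3]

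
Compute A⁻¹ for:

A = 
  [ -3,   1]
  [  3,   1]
det(A) = (-3)(1) - (1)(3) = -6
For a 2×2 matrix, A⁻¹ = (1/det(A)) · [[d, -b], [-c, a]]
    = (-1/6) · [[1, -1], [-3, -3]]

A⁻¹ = 
  [-1/6,  1/6]
  [ 1/2,  1/2]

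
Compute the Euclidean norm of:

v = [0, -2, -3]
3.606

||v||₂ = √((0)² + (-2)² + (-3)²) = √13 = 3.606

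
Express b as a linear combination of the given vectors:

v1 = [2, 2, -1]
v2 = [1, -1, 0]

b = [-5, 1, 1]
c1 = -1, c2 = -3

b = -1·v1 + -3·v2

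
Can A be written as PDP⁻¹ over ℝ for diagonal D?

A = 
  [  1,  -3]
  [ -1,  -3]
Yes

tr(A) = -2, det(A) = -6
Characteristic polynomial: λ² - tr(A)λ + det(A) = λ² + 2λ - 6
λ² + 2λ - 6 = 0  ⇒  λ = (-2 ± √((2)² - 4·(-6)))/2 = (-2 ± √(28))/2
  = -1 + √7,  -1 - √7
Eigenvalues: -1 + √7, -1 - √7  (≈ 1.646, -3.646)
The two irrational eigenvalues are distinct (simple), so each has alg. mult. = geom. mult. = 1.
Sum of geometric multiplicities equals n, so A has n independent eigenvectors.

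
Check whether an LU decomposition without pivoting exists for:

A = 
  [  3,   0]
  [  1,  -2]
Yes.
A[1,1] = 3 ≠ 0, so Gaussian elimination proceeds without a row swap: multiplier ℓ₂₁ = (1)/(3) = 1/3, and U[2,2] = -2 - (1/3)(0) = -2.
L = 
  [  1,   0]
  [1/3,   1]
U = 
  [  3,   0]
  [  0,  -2]
Check row 2 of LU: [(1/3)(3), (1/3)(0) + (-2)] = [1, -2] = row 2 of A ✓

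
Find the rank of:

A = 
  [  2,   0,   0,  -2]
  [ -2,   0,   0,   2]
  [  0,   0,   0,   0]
Row reduce:
R2 → R2 + (1)·R1
REF = 
  [  2,   0,   0,  -2]
  [  0,   0,   0,   0]
  [  0,   0,   0,   0]
Pivot columns: 1 → 1 pivot.

rank(A) = 1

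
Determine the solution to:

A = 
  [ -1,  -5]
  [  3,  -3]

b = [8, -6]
x = [-3, -1]

Row reduce the augmented matrix [A|b]:
R2 → R2 + (3)·R1
REF = 
  [ -1,  -5,   8]
  [  0, -18,  18]

Back-substitution:
x₂ = 18 / (-18) = -1
x₁ = (8 - (-5)(-1)) / (-1) = -3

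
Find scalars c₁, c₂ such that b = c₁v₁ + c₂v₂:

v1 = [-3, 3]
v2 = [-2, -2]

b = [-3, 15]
c1 = 3, c2 = -3

b = 3·v1 + -3·v2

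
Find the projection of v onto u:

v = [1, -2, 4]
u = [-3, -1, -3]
proj_u(v) = [39/19, 13/19, 39/19]

v·u = (1)(-3) + (-2)(-1) + (4)(-3) = -13
u·u = (-3)² + (-1)² + (-3)² = 19
proj_u(v) = (v·u / u·u) × u = (-13/19) × u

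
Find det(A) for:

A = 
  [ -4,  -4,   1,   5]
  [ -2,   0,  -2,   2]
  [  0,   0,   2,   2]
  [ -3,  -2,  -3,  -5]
Cofactor expansion along row 1: det(A) = a₁₁M₁₁ - a₁₂M₁₂ + a₁₃M₁₃ - a₁₄M₁₄

M₁₁ = det[[0, -2, 2]; [0, 2, 2]; [-2, -3, -5]]
  = (0)·((2)(-5) - (2)(-3)) - (-2)·((0)(-5) - (2)(-2)) + (2)·((0)(-3) - (2)(-2))
  = (0)(-4) - (-2)(4) + (2)(4)
  = 16
M₁₂ = det[[-2, -2, 2]; [0, 2, 2]; [-3, -3, -5]]
  = (-2)·((2)(-5) - (2)(-3)) - (-2)·((0)(-5) - (2)(-3)) + (2)·((0)(-3) - (2)(-3))
  = (-2)(-4) - (-2)(6) + (2)(6)
  = 32
M₁₃ = det[[-2, 0, 2]; [0, 0, 2]; [-3, -2, -5]]
  = (-2)·((0)(-5) - (2)(-2)) - (0)·((0)(-5) - (2)(-3)) + (2)·((0)(-2) - (0)(-3))
  = (-2)(4) - (0)(6) + (2)(0)
  = -8
M₁₄ = det[[-2, 0, -2]; [0, 0, 2]; [-3, -2, -3]]
  = (-2)·((0)(-3) - (2)(-2)) - (0)·((0)(-3) - (2)(-3)) + (-2)·((0)(-2) - (0)(-3))
  = (-2)(4) - (0)(6) + (-2)(0)
  = -8

det(A) = (-4)(16) - (-4)(32) + (1)(-8) - (5)(-8) = 96

det(A) = 96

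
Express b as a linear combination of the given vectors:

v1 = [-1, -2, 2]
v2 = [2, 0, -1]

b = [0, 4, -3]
c1 = -2, c2 = -1

b = -2·v1 + -1·v2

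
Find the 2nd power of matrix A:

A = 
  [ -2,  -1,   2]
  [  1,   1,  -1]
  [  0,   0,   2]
A² = A·A:
A²[1,1] = (-2)(-2) + (-1)(1) + (2)(0) = 3
A²[1,2] = (-2)(-1) + (-1)(1) + (2)(0) = 1
A²[1,3] = (-2)(2) + (-1)(-1) + (2)(2) = 1
A²[2,1] = (1)(-2) + (1)(1) + (-1)(0) = -1
A²[2,2] = (1)(-1) + (1)(1) + (-1)(0) = 0
A²[2,3] = (1)(2) + (1)(-1) + (-1)(2) = -1
A²[3,1] = (0)(-2) + (0)(1) + (2)(0) = 0
A²[3,2] = (0)(-1) + (0)(1) + (2)(0) = 0
A²[3,3] = (0)(2) + (0)(-1) + (2)(2) = 4
A² = 
  [  3,   1,   1]
  [ -1,   0,  -1]
  [  0,   0,   4]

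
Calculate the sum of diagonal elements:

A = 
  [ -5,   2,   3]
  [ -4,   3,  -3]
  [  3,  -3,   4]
2

tr(A) = -5 + 3 + 4 = 2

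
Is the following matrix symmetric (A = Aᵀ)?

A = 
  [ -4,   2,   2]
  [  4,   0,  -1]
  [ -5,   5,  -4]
No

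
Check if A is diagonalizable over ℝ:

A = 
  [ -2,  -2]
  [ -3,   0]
Yes

tr(A) = -2, det(A) = -6
Characteristic polynomial: λ² - tr(A)λ + det(A) = λ² + 2λ - 6
λ² + 2λ - 6 = 0  ⇒  λ = (-2 ± √((2)² - 4·(-6)))/2 = (-2 ± √(28))/2
  = -1 + √7,  -1 - √7
Eigenvalues: -1 + √7, -1 - √7  (≈ 1.646, -3.646)
The two irrational eigenvalues are distinct (simple), so each has alg. mult. = geom. mult. = 1.
Sum of geometric multiplicities equals n, so A has n independent eigenvectors.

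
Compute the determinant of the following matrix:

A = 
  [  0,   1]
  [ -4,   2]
4

For a 2×2 matrix, det = ad - bc = (0)(2) - (1)(-4) = 4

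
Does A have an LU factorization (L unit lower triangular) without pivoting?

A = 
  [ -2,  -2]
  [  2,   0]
Yes.
A[1,1] = -2 ≠ 0, so Gaussian elimination proceeds without a row swap: multiplier ℓ₂₁ = (2)/(-2) = -1, and U[2,2] = 0 - (-1)(-2) = -2.
L = 
  [  1,   0]
  [ -1,   1]
U = 
  [ -2,  -2]
  [  0,  -2]
Check row 2 of LU: [(-1)(-2), (-1)(-2) + (-2)] = [2, 0] = row 2 of A ✓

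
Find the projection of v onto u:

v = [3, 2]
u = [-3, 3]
proj_u(v) = [1/2, -1/2]

v·u = (3)(-3) + (2)(3) = -3
u·u = (-3)² + (3)² = 18
proj_u(v) = (v·u / u·u) × u = (-3/18) × u = (-1/6) × u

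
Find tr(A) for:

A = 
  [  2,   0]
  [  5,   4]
6

tr(A) = 2 + 4 = 6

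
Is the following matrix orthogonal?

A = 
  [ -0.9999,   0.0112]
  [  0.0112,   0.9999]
Yes

AᵀA = 
  [  0.9999,   0]
  [  0,   0.9999]
≈ I (equal to I up to the 4-dp rounding of the entries)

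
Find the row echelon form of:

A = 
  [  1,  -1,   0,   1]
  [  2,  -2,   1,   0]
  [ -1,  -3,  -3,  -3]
Row operations:
R2 → R2 - (2)·R1
R3 → R3 + (1)·R1
Swap R2 ↔ R3

Resulting echelon form:
REF = 
  [  1,  -1,   0,   1]
  [  0,  -4,  -3,  -2]
  [  0,   0,   1,  -2]

Rank = 3 (number of non-zero pivot rows).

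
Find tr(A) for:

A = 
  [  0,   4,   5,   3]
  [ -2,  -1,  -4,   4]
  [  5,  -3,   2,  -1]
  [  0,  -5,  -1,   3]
4

tr(A) = 0 + -1 + 2 + 3 = 4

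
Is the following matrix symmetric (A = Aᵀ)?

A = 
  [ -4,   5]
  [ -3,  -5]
No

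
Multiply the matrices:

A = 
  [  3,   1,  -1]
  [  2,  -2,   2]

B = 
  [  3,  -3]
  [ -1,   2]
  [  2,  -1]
A is 2×3 and B is 3×2, so AB is 2×2. Each entry is (row of A)·(column of B):
AB[1,1] = (3)(3) + (1)(-1) + (-1)(2) = 6
AB[1,2] = (3)(-3) + (1)(2) + (-1)(-1) = -6
AB[2,1] = (2)(3) + (-2)(-1) + (2)(2) = 12
AB[2,2] = (2)(-3) + (-2)(2) + (2)(-1) = -12

AB = 
  [  6,  -6]
  [ 12, -12]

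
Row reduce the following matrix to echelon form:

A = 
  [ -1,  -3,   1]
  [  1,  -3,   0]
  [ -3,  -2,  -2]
Row operations:
R2 → R2 + (1)·R1
R3 → R3 - (3)·R1
R3 → R3 + (7/6)·R2

Resulting echelon form:
REF = 
  [   -1,    -3,     1]
  [    0,    -6,     1]
  [    0,     0, -23/6]

Rank = 3 (number of non-zero pivot rows).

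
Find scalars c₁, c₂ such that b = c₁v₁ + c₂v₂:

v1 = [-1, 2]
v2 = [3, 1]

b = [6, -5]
c1 = -3, c2 = 1

b = -3·v1 + 1·v2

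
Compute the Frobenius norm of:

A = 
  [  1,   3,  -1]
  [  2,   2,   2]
||A||_F = 4.796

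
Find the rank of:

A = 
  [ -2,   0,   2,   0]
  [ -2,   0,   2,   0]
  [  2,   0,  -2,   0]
Row reduce:
R2 → R2 - (1)·R1
R3 → R3 + (1)·R1
REF = 
  [ -2,   0,   2,   0]
  [  0,   0,   0,   0]
  [  0,   0,   0,   0]
Pivot columns: 1 → 1 pivot.

rank(A) = 1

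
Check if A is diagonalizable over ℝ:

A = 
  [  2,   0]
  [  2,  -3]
Yes

tr(A) = -1, det(A) = -6
Characteristic polynomial: λ² - tr(A)λ + det(A) = λ² + λ - 6
λ² + λ - 6 = (λ + 3)(λ - 2)
Eigenvalues: 2, -3
λ=-3: alg. mult. = 1, geom. mult. = 2 - rank(A - (-3)I) = 2 - 1 = 1
λ=2: alg. mult. = 1, geom. mult. = 2 - rank(A - (2)I) = 2 - 1 = 1
Sum of geometric multiplicities equals n, so A has n independent eigenvectors.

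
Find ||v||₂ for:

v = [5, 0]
5

||v||₂ = √((5)² + (0)²) = √25 = 5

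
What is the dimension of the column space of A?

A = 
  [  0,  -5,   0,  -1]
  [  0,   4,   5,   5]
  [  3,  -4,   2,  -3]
Row reduce:
Swap R1 ↔ R3
R3 → R3 + (5/4)·R2
REF = 
  [   3,   -4,    2,   -3]
  [   0,    4,    5,    5]
  [   0,    0, 25/4, 21/4]
Pivot columns: 1, 2, 3 → 3 pivots.
dim(Col(A)) = number of pivot columns = 3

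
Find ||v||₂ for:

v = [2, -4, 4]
6

||v||₂ = √((2)² + (-4)² + (4)²) = √36 = 6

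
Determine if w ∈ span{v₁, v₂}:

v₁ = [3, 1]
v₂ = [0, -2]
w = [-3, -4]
Yes

Form the augmented matrix and row-reduce:
[v₁|v₂|w] = 
  [  3,   0,  -3]
  [  1,  -2,  -4]
R2 → R2 - (1/3)·R1
REF = 
  [  3,   0,  -3]
  [  0,  -2,  -3]

No row of the form [0 0 | nonzero], so the system is consistent. Back-substitution gives c₁ = -1, c₂ = 3/2: w = (-1)·v₁ + (3/2)·v₂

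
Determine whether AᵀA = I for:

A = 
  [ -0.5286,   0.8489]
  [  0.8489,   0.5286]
Yes

AᵀA = 
  [  1,   0]
  [  0,   1]
≈ I (equal to I up to the 4-dp rounding of the entries)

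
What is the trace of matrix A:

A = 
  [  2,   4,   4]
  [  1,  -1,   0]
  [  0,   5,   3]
4

tr(A) = 2 + -1 + 3 = 4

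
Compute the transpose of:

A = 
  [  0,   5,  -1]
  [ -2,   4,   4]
Aᵀ = 
  [  0,  -2]
  [  5,   4]
  [ -1,   4]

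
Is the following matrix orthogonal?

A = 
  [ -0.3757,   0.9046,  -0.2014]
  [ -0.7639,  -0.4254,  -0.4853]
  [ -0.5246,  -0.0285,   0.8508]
Yes

AᵀA = 
  [  0.9999,   0.0001,   0.0001]
  [  0.0001,   1.0001,   0]
  [  0.0001,   0,   0.9999]
≈ I (equal to I up to the 4-dp rounding of the entries)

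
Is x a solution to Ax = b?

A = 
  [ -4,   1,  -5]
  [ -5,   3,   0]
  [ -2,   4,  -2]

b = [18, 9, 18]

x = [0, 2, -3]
No

Ax = [17, 6, 14] ≠ b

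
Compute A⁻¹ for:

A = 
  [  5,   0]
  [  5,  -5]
det(A) = (5)(-5) - (0)(5) = -25
For a 2×2 matrix, A⁻¹ = (1/det(A)) · [[d, -b], [-c, a]]
    = (-1/25) · [[-5, 0], [-5, 5]]

A⁻¹ = 
  [ 1/5,    0]
  [ 1/5, -1/5]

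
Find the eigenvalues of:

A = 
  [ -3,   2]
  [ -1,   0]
tr(A) = -3, det(A) = 2
Characteristic polynomial: λ² - tr(A)λ + det(A) = λ² + 3λ + 2
λ² + 3λ + 2 = (λ + 2)(λ + 1)

λ = -1, -2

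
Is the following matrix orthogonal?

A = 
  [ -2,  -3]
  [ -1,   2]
No

AᵀA = 
  [  5,   4]
  [  4,  13]
≠ I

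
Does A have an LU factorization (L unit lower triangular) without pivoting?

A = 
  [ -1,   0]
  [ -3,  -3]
Yes.
A[1,1] = -1 ≠ 0, so Gaussian elimination proceeds without a row swap: multiplier ℓ₂₁ = (-3)/(-1) = 3, and U[2,2] = -3 - (3)(0) = -3.
L = 
  [  1,   0]
  [  3,   1]
U = 
  [ -1,   0]
  [  0,  -3]
Check row 2 of LU: [(3)(-1), (3)(0) + (-3)] = [-3, -3] = row 2 of A ✓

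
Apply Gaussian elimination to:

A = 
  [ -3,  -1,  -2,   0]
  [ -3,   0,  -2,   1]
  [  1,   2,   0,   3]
Row operations:
R2 → R2 - (1)·R1
R3 → R3 + (1/3)·R1
R3 → R3 - (5/3)·R2

Resulting echelon form:
REF = 
  [  -3,   -1,   -2,    0]
  [   0,    1,    0,    1]
  [   0,    0, -2/3,  4/3]

Rank = 3 (number of non-zero pivot rows).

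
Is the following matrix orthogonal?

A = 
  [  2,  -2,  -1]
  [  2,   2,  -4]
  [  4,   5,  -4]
No

AᵀA = 
  [ 24,  20, -26]
  [ 20,  33, -26]
  [-26, -26,  33]
≠ I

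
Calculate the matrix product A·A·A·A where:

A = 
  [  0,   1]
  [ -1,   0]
A² = A·A:
A²[1,1] = (0)(0) + (1)(-1) = -1
A²[1,2] = (0)(1) + (1)(0) = 0
A²[2,1] = (-1)(0) + (0)(-1) = 0
A²[2,2] = (-1)(1) + (0)(0) = -1
A² = 
  [ -1,   0]
  [  0,  -1]

A^3 = A^2·A:
A^3[1,1] = (-1)(0) + (0)(-1) = 0
A^3[1,2] = (-1)(1) + (0)(0) = -1
A^3[2,1] = (0)(0) + (-1)(-1) = 1
A^3[2,2] = (0)(1) + (-1)(0) = 0
A^3 = 
  [  0,  -1]
  [  1,   0]

A^4 = A^3·A:
A^4[1,1] = (0)(0) + (-1)(-1) = 1
A^4[1,2] = (0)(1) + (-1)(0) = 0
A^4[2,1] = (1)(0) + (0)(-1) = 0
A^4[2,2] = (1)(1) + (0)(0) = 1
A^4 = 
  [  1,   0]
  [  0,   1]

Therefore
A^4 = 
  [  1,   0]
  [  0,   1]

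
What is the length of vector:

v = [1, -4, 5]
6.481

||v||₂ = √((1)² + (-4)² + (5)²) = √42 = 6.481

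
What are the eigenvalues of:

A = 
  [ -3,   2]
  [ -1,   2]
λ = (-1 + √17)/2, (-1 - √17)/2  (≈ 1.562, -2.562)

tr(A) = -1, det(A) = -4
Characteristic polynomial: λ² - tr(A)λ + det(A) = λ² + λ - 4
λ² + λ - 4 = 0  ⇒  λ = (-1 ± √((1)² - 4·(-4)))/2 = (-1 ± √(17))/2
  = (-1 + √17)/2,  (-1 - √17)/2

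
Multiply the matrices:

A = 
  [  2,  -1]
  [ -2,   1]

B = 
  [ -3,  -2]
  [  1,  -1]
A is 2×2 and B is 2×2, so AB is 2×2. Each entry is (row of A)·(column of B):
AB[1,1] = (2)(-3) + (-1)(1) = -7
AB[1,2] = (2)(-2) + (-1)(-1) = -3
AB[2,1] = (-2)(-3) + (1)(1) = 7
AB[2,2] = (-2)(-2) + (1)(-1) = 3

AB = 
  [ -7,  -3]
  [  7,   3]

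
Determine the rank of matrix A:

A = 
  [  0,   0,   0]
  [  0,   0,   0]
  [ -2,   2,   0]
Row reduce:
Swap R1 ↔ R3
REF = 
  [ -2,   2,   0]
  [  0,   0,   0]
  [  0,   0,   0]
Pivot columns: 1 → 1 pivot.

rank(A) = 1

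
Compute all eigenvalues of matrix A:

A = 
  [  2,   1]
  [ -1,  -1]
tr(A) = 1, det(A) = -1
Characteristic polynomial: λ² - tr(A)λ + det(A) = λ² - λ - 1
λ² - λ - 1 = 0  ⇒  λ = (1 ± √((-1)² - 4·(-1)))/2 = (1 ± √(5))/2
  = (1 + √5)/2,  (1 - √5)/2

λ = (1 + √5)/2, (1 - √5)/2  (≈ 1.618, -0.618)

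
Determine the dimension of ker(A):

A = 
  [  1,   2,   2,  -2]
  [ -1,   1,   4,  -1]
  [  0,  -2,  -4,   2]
nullity(A) = 2

Row reduce:
R2 → R2 + (1)·R1
R3 → R3 + (2/3)·R2
REF = 
  [  1,   2,   2,  -2]
  [  0,   3,   6,  -3]
  [  0,   0,   0,   0]
Pivot columns: 1, 2 → 2 pivots.
rank(A) = 2, so nullity(A) = 4 - 2 = 2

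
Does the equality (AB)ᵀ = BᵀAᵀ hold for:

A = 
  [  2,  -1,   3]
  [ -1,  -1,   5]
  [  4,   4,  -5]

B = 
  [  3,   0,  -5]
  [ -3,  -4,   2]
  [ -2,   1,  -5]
Yes

(AB)ᵀ = 
  [  3, -10,  10]
  [  7,   9, -21]
  [-27, -22,  13]

BᵀAᵀ = 
  [  3, -10,  10]
  [  7,   9, -21]
  [-27, -22,  13]

Both sides are equal — this is the standard identity (AB)ᵀ = BᵀAᵀ, which holds for all A, B.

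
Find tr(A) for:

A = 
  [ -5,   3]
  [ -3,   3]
-2

tr(A) = -5 + 3 = -2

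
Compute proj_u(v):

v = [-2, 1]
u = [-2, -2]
proj_u(v) = [-1/2, -1/2]

v·u = (-2)(-2) + (1)(-2) = 2
u·u = (-2)² + (-2)² = 8
proj_u(v) = (v·u / u·u) × u = (2/8) × u = (1/4) × u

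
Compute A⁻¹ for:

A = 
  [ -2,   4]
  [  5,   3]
det(A) = (-2)(3) - (4)(5) = -26
For a 2×2 matrix, A⁻¹ = (1/det(A)) · [[d, -b], [-c, a]]
    = (-1/26) · [[3, -4], [-5, -2]]

A⁻¹ = 
  [-3/26,  2/13]
  [ 5/26,  1/13]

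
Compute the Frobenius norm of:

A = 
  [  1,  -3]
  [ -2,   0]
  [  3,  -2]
||A||_F = 5.196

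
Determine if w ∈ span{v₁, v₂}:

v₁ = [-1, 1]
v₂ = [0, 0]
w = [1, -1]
Yes

Form the augmented matrix and row-reduce:
[v₁|v₂|w] = 
  [ -1,   0,   1]
  [  1,   0,  -1]
R2 → R2 + (1)·R1
REF = 
  [ -1,   0,   1]
  [  0,   0,   0]

No row of the form [0 0 | nonzero], so the system is consistent. Back-substitution gives c₁ = -1, c₂ = 0: w = (-1)·v₁ + (0)·v₂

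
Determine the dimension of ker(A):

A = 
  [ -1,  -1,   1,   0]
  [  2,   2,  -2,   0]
nullity(A) = 3

Row reduce:
R2 → R2 + (2)·R1
REF = 
  [ -1,  -1,   1,   0]
  [  0,   0,   0,   0]
Pivot columns: 1 → 1 pivot.
rank(A) = 1, so nullity(A) = 4 - 1 = 3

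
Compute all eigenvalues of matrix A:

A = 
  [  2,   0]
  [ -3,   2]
λ = 2, 2

tr(A) = 4, det(A) = 4
Characteristic polynomial: λ² - tr(A)λ + det(A) = λ² - 4λ + 4
λ² - 4λ + 4 = (λ - 2)²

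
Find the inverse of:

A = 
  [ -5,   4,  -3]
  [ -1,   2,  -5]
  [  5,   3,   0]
det(A) = (-5)·((2)(0) - (-5)(3)) - (4)·((-1)(0) - (-5)(5)) + (-3)·((-1)(3) - (2)(5))
  = (-5)(15) - (4)(25) + (-3)(-13)
  = -136
det(A) = -136 ≠ 0, so A is invertible.

Cofactors Cᵢⱼ = (-1)ⁱ⁺ʲ·Mᵢⱼ:
C = 
  [ 15, -25, -13]
  [ -9,  15,  35]
  [-14, -22,  -6]

adj(A) = Cᵀ:
adj(A) = 
  [ 15,  -9, -14]
  [-25,  15, -22]
  [-13,  35,  -6]

A⁻¹ = (-1/136) · adj(A):
A⁻¹ = 
  [-15/136,   9/136,    7/68]
  [ 25/136, -15/136,   11/68]
  [ 13/136, -35/136,    3/68]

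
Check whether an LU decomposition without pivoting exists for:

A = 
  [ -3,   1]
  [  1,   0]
Yes.
A[1,1] = -3 ≠ 0, so Gaussian elimination proceeds without a row swap: multiplier ℓ₂₁ = (1)/(-3) = -1/3, and U[2,2] = 0 - (-1/3)(1) = 1/3.
L = 
  [   1,    0]
  [-1/3,    1]
U = 
  [ -3,   1]
  [  0, 1/3]
Check row 2 of LU: [(-1/3)(-3), (-1/3)(1) + (1/3)] = [1, 0] = row 2 of A ✓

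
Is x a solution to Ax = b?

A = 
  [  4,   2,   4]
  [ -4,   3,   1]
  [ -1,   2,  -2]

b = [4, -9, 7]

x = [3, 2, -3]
Yes

Ax = [4, -9, 7] = b ✓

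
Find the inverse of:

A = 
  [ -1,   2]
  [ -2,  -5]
det(A) = (-1)(-5) - (2)(-2) = 9
For a 2×2 matrix, A⁻¹ = (1/det(A)) · [[d, -b], [-c, a]]
    = (1/9) · [[-5, -2], [2, -1]]

A⁻¹ = 
  [-5/9, -2/9]
  [ 2/9, -1/9]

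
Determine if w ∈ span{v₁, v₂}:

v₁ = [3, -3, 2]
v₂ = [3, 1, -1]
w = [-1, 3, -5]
No

Form the augmented matrix and row-reduce:
[v₁|v₂|w] = 
  [  3,   3,  -1]
  [ -3,   1,   3]
  [  2,  -1,  -5]
R2 → R2 + (1)·R1
R3 → R3 - (2/3)·R1
R3 → R3 + (3/4)·R2
REF = 
  [    3,     3,    -1]
  [    0,     4,     2]
  [    0,     0, -17/6]

Row 3 reads [0 0 | -17/6], i.e. 0 = -17/6, so the system is inconsistent and w ∉ span{v₁, v₂}.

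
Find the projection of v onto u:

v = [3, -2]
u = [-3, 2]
v·u = (3)(-3) + (-2)(2) = -13
u·u = (-3)² + (2)² = 13
proj_u(v) = (v·u / u·u) × u = (-13/13) × u = (-1) × u

proj_u(v) = [3, -2]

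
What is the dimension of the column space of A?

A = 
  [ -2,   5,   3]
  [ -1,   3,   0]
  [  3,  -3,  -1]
dim(Col(A)) = 3

Row reduce:
R2 → R2 - (1/2)·R1
R3 → R3 + (3/2)·R1
R3 → R3 - (9)·R2
REF = 
  [  -2,    5,    3]
  [   0,  1/2, -3/2]
  [   0,    0,   17]
Pivot columns: 1, 2, 3 → 3 pivots.
dim(Col(A)) = number of pivot columns = 3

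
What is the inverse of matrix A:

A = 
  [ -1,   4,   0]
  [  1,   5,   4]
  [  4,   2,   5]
det(A) = (-1)·((5)(5) - (4)(2)) - (4)·((1)(5) - (4)(4)) + (0)·((1)(2) - (5)(4))
  = (-1)(17) - (4)(-11) + (0)(-18)
  = 27
det(A) = 27 ≠ 0, so A is invertible.

Cofactors Cᵢⱼ = (-1)ⁱ⁺ʲ·Mᵢⱼ:
C = 
  [ 17,  11, -18]
  [-20,  -5,  18]
  [ 16,   4,  -9]

adj(A) = Cᵀ:
adj(A) = 
  [ 17, -20,  16]
  [ 11,  -5,   4]
  [-18,  18,  -9]

A⁻¹ = (1/27) · adj(A):
A⁻¹ = 
  [ 17/27, -20/27,  16/27]
  [ 11/27,  -5/27,   4/27]
  [  -2/3,    2/3,   -1/3]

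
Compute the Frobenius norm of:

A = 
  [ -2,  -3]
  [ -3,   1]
||A||_F = 4.796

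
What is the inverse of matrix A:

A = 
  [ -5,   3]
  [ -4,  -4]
det(A) = (-5)(-4) - (3)(-4) = 32
For a 2×2 matrix, A⁻¹ = (1/det(A)) · [[d, -b], [-c, a]]
    = (1/32) · [[-4, -3], [4, -5]]

A⁻¹ = 
  [ -1/8, -3/32]
  [  1/8, -5/32]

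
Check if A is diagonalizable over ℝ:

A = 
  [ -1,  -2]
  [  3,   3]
No

tr(A) = 2, det(A) = 3
Characteristic polynomial: λ² - tr(A)λ + det(A) = λ² - 2λ + 3
λ² - 2λ + 3 = 0  ⇒  λ = (2 ± √((-2)² - 4·(3)))/2 = (2 ± √(-8))/2
  = 1 + i√2,  1 - i√2
Eigenvalues: 1 + i√2, 1 - i√2  (≈ 1 + 1.414i, 1 - 1.414i)
Has complex eigenvalues (not diagonalizable over ℝ).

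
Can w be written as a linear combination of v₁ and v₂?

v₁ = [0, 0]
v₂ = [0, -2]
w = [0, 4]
Yes

Form the augmented matrix and row-reduce:
[v₁|v₂|w] = 
  [  0,   0,   0]
  [  0,  -2,   4]
Swap R1 ↔ R2
REF = 
  [  0,  -2,   4]
  [  0,   0,   0]

No row of the form [0 0 | nonzero], so the system is consistent. Back-substitution gives c₁ = 0, c₂ = -2: w = (0)·v₁ + (-2)·v₂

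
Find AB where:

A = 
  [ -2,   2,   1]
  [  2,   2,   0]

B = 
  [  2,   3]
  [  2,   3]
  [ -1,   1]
A is 2×3 and B is 3×2, so AB is 2×2. Each entry is (row of A)·(column of B):
AB[1,1] = (-2)(2) + (2)(2) + (1)(-1) = -1
AB[1,2] = (-2)(3) + (2)(3) + (1)(1) = 1
AB[2,1] = (2)(2) + (2)(2) + (0)(-1) = 8
AB[2,2] = (2)(3) + (2)(3) + (0)(1) = 12

AB = 
  [ -1,   1]
  [  8,  12]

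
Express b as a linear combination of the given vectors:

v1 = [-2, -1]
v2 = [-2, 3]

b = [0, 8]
c1 = -2, c2 = 2

b = -2·v1 + 2·v2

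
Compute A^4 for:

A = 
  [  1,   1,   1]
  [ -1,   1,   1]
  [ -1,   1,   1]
A² = A·A:
A²[1,1] = (1)(1) + (1)(-1) + (1)(-1) = -1
A²[1,2] = (1)(1) + (1)(1) + (1)(1) = 3
A²[1,3] = (1)(1) + (1)(1) + (1)(1) = 3
A²[2,1] = (-1)(1) + (1)(-1) + (1)(-1) = -3
A²[2,2] = (-1)(1) + (1)(1) + (1)(1) = 1
A²[2,3] = (-1)(1) + (1)(1) + (1)(1) = 1
A²[3,1] = (-1)(1) + (1)(-1) + (1)(-1) = -3
A²[3,2] = (-1)(1) + (1)(1) + (1)(1) = 1
A²[3,3] = (-1)(1) + (1)(1) + (1)(1) = 1
A² = 
  [ -1,   3,   3]
  [ -3,   1,   1]
  [ -3,   1,   1]

A^3 = A^2·A:
A^3[1,1] = (-1)(1) + (3)(-1) + (3)(-1) = -7
A^3[1,2] = (-1)(1) + (3)(1) + (3)(1) = 5
A^3[1,3] = (-1)(1) + (3)(1) + (3)(1) = 5
A^3[2,1] = (-3)(1) + (1)(-1) + (1)(-1) = -5
A^3[2,2] = (-3)(1) + (1)(1) + (1)(1) = -1
A^3[2,3] = (-3)(1) + (1)(1) + (1)(1) = -1
A^3[3,1] = (-3)(1) + (1)(-1) + (1)(-1) = -5
A^3[3,2] = (-3)(1) + (1)(1) + (1)(1) = -1
A^3[3,3] = (-3)(1) + (1)(1) + (1)(1) = -1
A^3 = 
  [ -7,   5,   5]
  [ -5,  -1,  -1]
  [ -5,  -1,  -1]

A^4 = A^3·A:
A^4[1,1] = (-7)(1) + (5)(-1) + (5)(-1) = -17
A^4[1,2] = (-7)(1) + (5)(1) + (5)(1) = 3
A^4[1,3] = (-7)(1) + (5)(1) + (5)(1) = 3
A^4[2,1] = (-5)(1) + (-1)(-1) + (-1)(-1) = -3
A^4[2,2] = (-5)(1) + (-1)(1) + (-1)(1) = -7
A^4[2,3] = (-5)(1) + (-1)(1) + (-1)(1) = -7
A^4[3,1] = (-5)(1) + (-1)(-1) + (-1)(-1) = -3
A^4[3,2] = (-5)(1) + (-1)(1) + (-1)(1) = -7
A^4[3,3] = (-5)(1) + (-1)(1) + (-1)(1) = -7
A^4 = 
  [-17,   3,   3]
  [ -3,  -7,  -7]
  [ -3,  -7,  -7]

Therefore
A^4 = 
  [-17,   3,   3]
  [ -3,  -7,  -7]
  [ -3,  -7,  -7]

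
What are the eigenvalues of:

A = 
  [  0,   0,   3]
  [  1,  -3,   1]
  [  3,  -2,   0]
Characteristic polynomial: det(λI - A) = λ³ + 3λ² - 7λ - 21
Testing integer divisors of the constant term: p(-3) = 0, so (λ + 3) is a factor:
p(λ) = (λ + 3)(λ² - 7)
λ² - 7 = 0  ⇒  λ = (0 ± √((0)² - 4·(-7)))/2 = (0 ± √(28))/2
  = √7,  -√7

λ = -3, √7, -√7  (≈ -3, 2.646, -2.646)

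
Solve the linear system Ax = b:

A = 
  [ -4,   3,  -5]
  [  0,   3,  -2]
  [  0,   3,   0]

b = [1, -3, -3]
Row reduce the augmented matrix [A|b]:
R3 → R3 - (1)·R2
REF = 
  [ -4,   3,  -5,   1]
  [  0,   3,  -2,  -3]
  [  0,   0,   2,   0]

Back-substitution:
x₃ = 0 / 2 = 0
x₂ = (-3 - (-2)(0)) / 3 = -1
x₁ = (1 - (3)(-1) - (-5)(0)) / (-4) = -1

x = [-1, -1, 0]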